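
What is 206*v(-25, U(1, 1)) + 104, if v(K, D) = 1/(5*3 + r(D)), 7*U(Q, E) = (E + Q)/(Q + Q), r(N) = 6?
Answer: 2390/21 ≈ 113.81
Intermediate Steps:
U(Q, E) = (E + Q)/(14*Q) (U(Q, E) = ((E + Q)/(Q + Q))/7 = ((E + Q)/((2*Q)))/7 = ((E + Q)*(1/(2*Q)))/7 = ((E + Q)/(2*Q))/7 = (E + Q)/(14*Q))
v(K, D) = 1/21 (v(K, D) = 1/(5*3 + 6) = 1/(15 + 6) = 1/21)
206*v(-25, U(1, 1)) + 104 = 206*(1/21) + 104 = 206/21 + 104 = 2390/21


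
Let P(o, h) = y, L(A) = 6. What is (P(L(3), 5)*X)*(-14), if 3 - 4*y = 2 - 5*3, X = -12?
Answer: 672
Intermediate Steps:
y = 4 (y = ¾ - (2 - 5*3)/4 = ¾ - (2 - 1*15)/4 = ¾ - (2 - 15)/4 = ¾ - ¼*(-13) = ¾ + 13/4 = 4)
P(o, h) = 4
(P(L(3), 5)*X)*(-14) = (4*(-12))*(-14) = -48*(-14) = 672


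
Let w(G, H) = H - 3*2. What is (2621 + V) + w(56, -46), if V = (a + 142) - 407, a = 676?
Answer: 2980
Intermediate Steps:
w(G, H) = -6 + H (w(G, H) = H - 6 = -6 + H)
V = 411 (V = (676 + 142) - 407 = 818 - 407 = 411)
(2621 + V) + w(56, -46) = (2621 + 411) + (-6 - 46) = 3032 - 52 = 2980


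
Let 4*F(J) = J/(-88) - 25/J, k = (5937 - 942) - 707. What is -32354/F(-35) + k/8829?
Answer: -703847202944/6047865 ≈ -1.1638e+5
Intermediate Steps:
k = 4288 (k = 4995 - 707 = 4288)
F(J) = -25/(4*J) - J/352 (F(J) = (J/(-88) - 25/J)/4 = (J*(-1/88) - 25/J)/4 = (-J/88 - 25/J)/4 = (-25/J - J/88)/4 = -25/(4*J) - J/352)
-32354/F(-35) + k/8829 = -32354*(-12320/(-2200 - 1*(-35)**2)) + 4288/8829 = -32354*(-12320/(-2200 - 1*1225)) + 4288*(1/8829) = -32354*(-12320/(-2200 - 1225)) + 4288/8829 = -32354/((1/352)*(-1/35)*(-3425)) + 4288/8829 = -32354/685/2464 + 4288/8829 = -32354*2464/685 + 4288/8829 = -79720256/685 + 4288/8829 = -703847202944/6047865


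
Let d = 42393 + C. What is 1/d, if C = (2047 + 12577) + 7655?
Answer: 1/64672 ≈ 1.5463e-5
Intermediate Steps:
C = 22279 (C = 14624 + 7655 = 22279)
d = 64672 (d = 42393 + 22279 = 64672)
1/d = 1/64672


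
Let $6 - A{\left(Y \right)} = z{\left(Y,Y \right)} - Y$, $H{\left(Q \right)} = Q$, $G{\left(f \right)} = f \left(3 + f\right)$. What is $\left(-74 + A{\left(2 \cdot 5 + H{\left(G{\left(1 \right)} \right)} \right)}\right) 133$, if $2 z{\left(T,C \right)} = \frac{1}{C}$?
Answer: $- \frac{28747}{4} \approx -7186.8$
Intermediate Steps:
$z{\left(T,C \right)} = \frac{1}{2 C}$
$A{\left(Y \right)} = 6 + Y - \frac{1}{2 Y}$ ($A{\left(Y \right)} = 6 - \left(\frac{1}{2 Y} - Y\right) = 6 + \left(Y - \frac{1}{2 Y}\right) = 6 + Y - \frac{1}{2 Y}$)
$\left(-74 + A{\left(2 \cdot 5 + H{\left(G{\left(1 \right)} \right)} \right)}\right) 133 = \left(-74 + \left(6 + \left(2 \cdot 5 + 1 \left(3 + 1\right)\right) - \frac{1}{2 \left(2 \cdot 5 + 1 \left(3 + 1\right)\right)}\right)\right) 133 = \left(-74 + \left(6 + \left(10 + 1 \cdot 4\right) - \frac{1}{2 \left(10 + 1 \cdot 4\right)}\right)\right) 133 = \left(-74 + \left(6 + \left(10 + 4\right) - \frac{1}{2 \left(10 + 4\right)}\right)\right) 133 = \left(-74 + \left(6 + 14 - \frac{1}{2 \cdot 14}\right)\right) 133 = \left(-74 + \left(6 + 14 - \frac{1}{28}\right)\right) 133 = \left(-74 + \frac{559}{28}\right) 133 = \left(- \frac{1513}{28}\right) 133 = - \frac{28747}{4}$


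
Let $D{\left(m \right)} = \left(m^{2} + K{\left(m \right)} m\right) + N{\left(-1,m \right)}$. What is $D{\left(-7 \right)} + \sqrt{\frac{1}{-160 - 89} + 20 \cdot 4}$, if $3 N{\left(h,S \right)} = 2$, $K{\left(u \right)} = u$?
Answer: $\frac{296}{3} + \frac{\sqrt{4959831}}{249} \approx 107.61$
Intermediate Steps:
$N{\left(h,S \right)} = \frac{2}{3}$ ($N{\left(h,S \right)} = \frac{1}{3} \cdot 2 = \frac{2}{3}$)
$D{\left(m \right)} = \frac{2}{3} + 2 m^{2}$ ($D{\left(m \right)} = \left(m^{2} + m m\right) + \frac{2}{3} = \left(m^{2} + m^{2}\right) + \frac{2}{3} = 2 m^{2} + \frac{2}{3} = \frac{2}{3} + 2 m^{2}$)
$D{\left(-7 \right)} + \sqrt{\frac{1}{-160 - 89} + 20 \cdot 4} = \left(\frac{2}{3} + 2 \left(-7\right)^{2}\right) + \sqrt{\frac{1}{-160 - 89} + 20 \cdot 4} = \left(\frac{2}{3} + 2 \cdot 49\right) + \sqrt{\frac{1}{-249} + 80} = \left(\frac{2}{3} + 98\right) + \sqrt{- \frac{1}{249} + 80} = \frac{296}{3} + \sqrt{\frac{19919}{249}} = \frac{296}{3} + \frac{\sqrt{4959831}}{249}$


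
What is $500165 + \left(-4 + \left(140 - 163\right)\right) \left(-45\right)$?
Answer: $501380$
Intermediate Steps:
$500165 + \left(-4 + \left(140 - 163\right)\right) \left(-45\right) = 500165 + \left(-4 - 23\right) \left(-45\right) = 500165 - -1215 = 500165 + 1215 = 501380$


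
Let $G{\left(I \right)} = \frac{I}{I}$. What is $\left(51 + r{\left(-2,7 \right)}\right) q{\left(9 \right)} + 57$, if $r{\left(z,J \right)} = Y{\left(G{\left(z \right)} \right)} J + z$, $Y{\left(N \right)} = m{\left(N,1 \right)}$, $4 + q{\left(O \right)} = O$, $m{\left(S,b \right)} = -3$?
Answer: $197$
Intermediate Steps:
$q{\left(O \right)} = -4 + O$
$G{\left(I \right)} = 1$
$Y{\left(N \right)} = -3$
$r{\left(z,J \right)} = z - 3 J$ ($r{\left(z,J \right)} = - 3 J + z = z - 3 J$)
$\left(51 + r{\left(-2,7 \right)}\right) q{\left(9 \right)} + 57 = \left(51 - 23\right) \left(-4 + 9\right) + 57 = \left(51 - 23\right) 5 + 57 = 28 \cdot 5 + 57 = 140 + 57 = 197$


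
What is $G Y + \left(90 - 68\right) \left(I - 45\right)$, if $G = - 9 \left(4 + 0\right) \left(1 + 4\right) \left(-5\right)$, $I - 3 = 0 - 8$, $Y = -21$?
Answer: $-20000$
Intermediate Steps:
$I = -5$ ($I = 3 + \left(0 - 8\right) = 3 - 8 = -5$)
$G = 900$ ($G = - 9 \cdot 4 \cdot 5 \left(-5\right) = \left(-9\right) 20 \left(-5\right) = \left(-180\right) \left(-5\right) = 900$)
$G Y + \left(90 - 68\right) \left(I - 45\right) = 900 \left(-21\right) + \left(90 - 68\right) \left(-5 - 45\right) = -18900 + 22 \left(-5 - 45\right) = -18900 + 22 \left(-50\right) = -18900 - 1100 = -20000$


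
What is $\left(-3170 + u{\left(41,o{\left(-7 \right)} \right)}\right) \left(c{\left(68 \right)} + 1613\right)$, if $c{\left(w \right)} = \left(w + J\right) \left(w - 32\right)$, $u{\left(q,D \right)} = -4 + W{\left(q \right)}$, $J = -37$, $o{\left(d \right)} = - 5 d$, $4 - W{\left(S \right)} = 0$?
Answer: $-8650930$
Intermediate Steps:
$W{\left(S \right)} = 4$ ($W{\left(S \right)} = 4 - 0 = 4 + 0 = 4$)
$u{\left(q,D \right)} = 0$ ($u{\left(q,D \right)} = -4 + 4 = 0$)
$c{\left(w \right)} = \left(-37 + w\right) \left(-32 + w\right)$ ($c{\left(w \right)} = \left(w - 37\right) \left(w - 32\right) = \left(-37 + w\right) \left(-32 + w\right)$)
$\left(-3170 + u{\left(41,o{\left(-7 \right)} \right)}\right) \left(c{\left(68 \right)} + 1613\right) = \left(-3170 + 0\right) \left(\left(1184 + 68^{2} - 4692\right) + 1613\right) = - 3170 \left(\left(1184 + 4624 - 4692\right) + 1613\right) = - 3170 \left(1116 + 1613\right) = \left(-3170\right) 2729 = -8650930$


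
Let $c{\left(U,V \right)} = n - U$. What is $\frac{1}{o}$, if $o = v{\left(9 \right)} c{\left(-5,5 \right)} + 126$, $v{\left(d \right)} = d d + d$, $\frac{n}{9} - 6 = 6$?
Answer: $\frac{1}{10296} \approx 9.7125 \cdot 10^{-5}$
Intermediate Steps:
$n = 108$ ($n = 54 + 9 \cdot 6 = 54 + 54 = 108$)
$v{\left(d \right)} = d + d^{2}$ ($v{\left(d \right)} = d^{2} + d = d + d^{2}$)
$c{\left(U,V \right)} = 108 - U$
$o = 10296$ ($o = 9 \left(1 + 9\right) \left(108 - -5\right) + 126 = 9 \cdot 10 \left(108 + 5\right) + 126 = 90 \cdot 113 + 126 = 10170 + 126 = 10296$)
$\frac{1}{o} = \frac{1}{10296}$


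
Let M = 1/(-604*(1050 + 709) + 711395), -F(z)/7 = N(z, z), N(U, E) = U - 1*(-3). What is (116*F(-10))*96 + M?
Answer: 191550436223/351041 ≈ 5.4566e+5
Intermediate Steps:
N(U, E) = 3 + U (N(U, E) = U + 3 = 3 + U)
F(z) = -21 - 7*z (F(z) = -7*(3 + z) = -21 - 7*z)
M = -1/351041 (M = 1/(-604*1759 + 711395) = 1/(-1062436 + 711395) = 1/(-351041) = -1/351041 ≈ -2.8487e-6)
(116*F(-10))*96 + M = (116*(-21 - 7*(-10)))*96 - 1/351041 = (116*(-21 + 70))*96 - 1/351041 = (116*49)*96 - 1/351041 = 5684*96 - 1/351041 = 545664 - 1/351041 = 191550436223/351041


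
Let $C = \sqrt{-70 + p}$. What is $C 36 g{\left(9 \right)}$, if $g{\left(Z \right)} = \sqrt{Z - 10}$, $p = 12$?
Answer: $- 36 \sqrt{58} \approx -274.17$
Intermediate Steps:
$g{\left(Z \right)} = \sqrt{-10 + Z}$
$C = i \sqrt{58}$ ($C = \sqrt{-70 + 12} = \sqrt{-58} = i \sqrt{58} \approx 7.6158 i$)
$C 36 g{\left(9 \right)} = i \sqrt{58} \cdot 36 \sqrt{-10 + 9} = 36 i \sqrt{58} \sqrt{-1} = 36 i \sqrt{58} i = - 36 \sqrt{58}$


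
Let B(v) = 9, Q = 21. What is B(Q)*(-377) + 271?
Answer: -3122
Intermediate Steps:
B(Q)*(-377) + 271 = 9*(-377) + 271 = -3393 + 271 = -3122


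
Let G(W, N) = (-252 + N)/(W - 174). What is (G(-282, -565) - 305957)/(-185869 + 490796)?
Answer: -7342925/7318248 ≈ -1.0034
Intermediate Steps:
G(W, N) = (-252 + N)/(-174 + W)
(G(-282, -565) - 305957)/(-185869 + 490796) = ((-252 - 565)/(-174 - 282) - 305957)/(-185869 + 490796) = (-817/(-456) - 305957)/304927 = (-1/456*(-817) - 305957)*(1/304927) = (43/24 - 305957)*(1/304927) = -7342925/24*1/304927 = -7342925/7318248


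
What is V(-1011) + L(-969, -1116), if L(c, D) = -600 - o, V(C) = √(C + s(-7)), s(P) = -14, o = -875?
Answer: 275 + 5*I*√41 ≈ 275.0 + 32.016*I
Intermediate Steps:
V(C) = √(-14 + C) (V(C) = √(C - 14) = √(-14 + C))
L(c, D) = 275 (L(c, D) = -600 - 1*(-875) = -600 + 875 = 275)
V(-1011) + L(-969, -1116) = √(-14 - 1011) + 275 = √(-1025) + 275 = 5*I*√41 + 275 = 275 + 5*I*√41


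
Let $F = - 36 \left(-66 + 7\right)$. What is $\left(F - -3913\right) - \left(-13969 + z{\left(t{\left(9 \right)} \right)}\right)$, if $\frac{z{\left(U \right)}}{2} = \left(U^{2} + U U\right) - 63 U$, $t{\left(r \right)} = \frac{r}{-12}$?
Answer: $\frac{79637}{4} \approx 19909.0$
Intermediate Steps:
$F = 2124$ ($F = \left(-36\right) \left(-59\right) = 2124$)
$t{\left(r \right)} = - \frac{r}{12}$ ($t{\left(r \right)} = r \left(- \frac{1}{12}\right) = - \frac{r}{12}$)
$z{\left(U \right)} = - 126 U + 4 U^{2}$ ($z{\left(U \right)} = 2 \left(\left(U^{2} + U U\right) - 63 U\right) = 2 \left(\left(U^{2} + U^{2}\right) - 63 U\right) = 2 \left(2 U^{2} - 63 U\right) = 2 \left(- 63 U + 2 U^{2}\right) = - 126 U + 4 U^{2}$)
$\left(F - -3913\right) - \left(-13969 + z{\left(t{\left(9 \right)} \right)}\right) = \left(2124 - -3913\right) - \left(-13969 + 2 \left(\left(- \frac{1}{12}\right) 9\right) \left(-63 + 2 \left(\left(- \frac{1}{12}\right) 9\right)\right)\right) = \left(2124 + 3913\right) - \left(-13969 + 2 \left(- \frac{3}{4}\right) \left(-63 + 2 \left(- \frac{3}{4}\right)\right)\right) = 6037 - \left(-13969 + 2 \left(- \frac{3}{4}\right) \left(-63 - \frac{3}{2}\right)\right) = 6037 - \left(-13969 + 2 \left(- \frac{3}{4}\right) \left(- \frac{129}{2}\right)\right) = 6037 - \left(-13969 + \frac{387}{4}\right) = 6037 - - \frac{55489}{4} = 6037 + \frac{55489}{4} = \frac{79637}{4}$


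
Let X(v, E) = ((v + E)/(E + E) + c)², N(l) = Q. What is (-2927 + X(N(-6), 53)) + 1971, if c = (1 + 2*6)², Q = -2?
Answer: 311999609/11236 ≈ 27768.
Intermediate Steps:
c = 169 (c = (1 + 12)² = 13² = 169)
N(l) = -2
X(v, E) = (169 + (E + v)/(2*E))² (X(v, E) = ((v + E)/(E + E) + 169)² = ((E + v)/((2*E)) + 169)² = ((E + v)*(1/(2*E)) + 169)² = ((E + v)/(2*E) + 169)² = (169 + (E + v)/(2*E))²)
(-2927 + X(N(-6), 53)) + 1971 = (-2927 + (¼)*(-2 + 339*53)²/53²) + 1971 = (-2927 + (¼)*(1/2809)*(-2 + 17967)²) + 1971 = (-2927 + (¼)*(1/2809)*17965²) + 1971 = (-2927 + (¼)*(1/2809)*322741225) + 1971 = (-2927 + 322741225/11236) + 1971 = 289853453/11236 + 1971 = 311999609/11236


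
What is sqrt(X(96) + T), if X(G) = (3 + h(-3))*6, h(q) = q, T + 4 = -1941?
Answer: I*sqrt(1945) ≈ 44.102*I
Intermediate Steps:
T = -1945 (T = -4 - 1941 = -1945)
X(G) = 0 (X(G) = (3 - 3)*6 = 0*6 = 0)
sqrt(X(96) + T) = sqrt(0 - 1945) = sqrt(-1945) = I*sqrt(1945)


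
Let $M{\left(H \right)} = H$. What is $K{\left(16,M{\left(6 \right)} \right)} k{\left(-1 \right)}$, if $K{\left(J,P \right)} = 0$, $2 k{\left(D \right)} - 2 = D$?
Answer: $0$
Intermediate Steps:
$k{\left(D \right)} = 1 + \frac{D}{2}$
$K{\left(16,M{\left(6 \right)} \right)} k{\left(-1 \right)} = 0 \left(1 + \frac{1}{2} \left(-1\right)\right) = 0 \left(1 - \frac{1}{2}\right) = 0 \cdot \frac{1}{2} = 0$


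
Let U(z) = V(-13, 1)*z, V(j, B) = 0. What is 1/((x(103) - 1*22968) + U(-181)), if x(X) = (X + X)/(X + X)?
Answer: -1/22967 ≈ -4.3541e-5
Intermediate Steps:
x(X) = 1 (x(X) = (2*X)/((2*X)) = (2*X)*(1/(2*X)) = 1)
U(z) = 0 (U(z) = 0*z = 0)
1/((x(103) - 1*22968) + U(-181)) = 1/((1 - 1*22968) + 0) = 1/((1 - 22968) + 0) = 1/(-22967 + 0) = 1/(-22967) = -1/22967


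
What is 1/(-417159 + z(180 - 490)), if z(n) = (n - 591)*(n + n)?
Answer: 1/141461 ≈ 7.0691e-6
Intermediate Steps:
z(n) = 2*n*(-591 + n) (z(n) = (-591 + n)*(2*n) = 2*n*(-591 + n))
1/(-417159 + z(180 - 490)) = 1/(-417159 + 2*(180 - 490)*(-591 + (180 - 490))) = 1/(-417159 + 2*(-310)*(-591 - 310)) = 1/(-417159 + 2*(-310)*(-901)) = 1/(-417159 + 558620) = 1/141461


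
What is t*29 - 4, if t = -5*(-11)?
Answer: 1591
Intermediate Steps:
t = 55
t*29 - 4 = 55*29 - 4 = 1595 - 4 = 1591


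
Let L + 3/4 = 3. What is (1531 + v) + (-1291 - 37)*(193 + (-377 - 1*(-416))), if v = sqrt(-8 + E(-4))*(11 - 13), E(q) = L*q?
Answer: -306565 - 2*I*sqrt(17) ≈ -3.0657e+5 - 8.2462*I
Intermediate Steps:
L = 9/4 (L = -3/4 + 3 = 9/4 ≈ 2.2500)
E(q) = 9*q/4
v = -2*I*sqrt(17) (v = sqrt(-8 + (9/4)*(-4))*(11 - 13) = sqrt(-8 - 9)*(-2) = sqrt(-17)*(-2) = (I*sqrt(17))*(-2) = -2*I*sqrt(17) ≈ -8.2462*I)
(1531 + v) + (-1291 - 37)*(193 + (-377 - 1*(-416))) = (1531 - 2*I*sqrt(17)) + (-1291 - 37)*(193 + (-377 - 1*(-416))) = (1531 - 2*I*sqrt(17)) - 1328*(193 + (-377 + 416)) = (1531 - 2*I*sqrt(17)) - 1328*(193 + 39) = (1531 - 2*I*sqrt(17)) - 1328*232 = (1531 - 2*I*sqrt(17)) - 308096 = -306565 - 2*I*sqrt(17)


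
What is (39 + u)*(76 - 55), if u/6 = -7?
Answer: -63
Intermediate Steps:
u = -42 (u = 6*(-7) = -42)
(39 + u)*(76 - 55) = (39 - 42)*(76 - 55) = -3*21 = -63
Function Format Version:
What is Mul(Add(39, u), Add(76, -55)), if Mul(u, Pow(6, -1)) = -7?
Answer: -63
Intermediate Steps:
u = -42 (u = Mul(6, -7) = -42)
Mul(Add(39, u), Add(76, -55)) = Mul(Add(39, -42), Add(76, -55)) = Mul(-3, 21) = -63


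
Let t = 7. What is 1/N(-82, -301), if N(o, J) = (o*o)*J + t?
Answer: -1/2023917 ≈ -4.9409e-7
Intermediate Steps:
N(o, J) = 7 + J*o**2 (N(o, J) = (o*o)*J + 7 = o**2*J + 7 = J*o**2 + 7 = 7 + J*o**2)
1/N(-82, -301) = 1/(7 - 301*(-82)**2) = 1/(7 - 301*6724) = 1/(7 - 2023924) = 1/(-2023917) = -1/2023917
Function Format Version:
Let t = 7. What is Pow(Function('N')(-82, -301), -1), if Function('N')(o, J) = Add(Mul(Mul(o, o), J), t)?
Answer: Rational(-1, 2023917) ≈ -4.9409e-7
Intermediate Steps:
Function('N')(o, J) = Add(7, Mul(J, Pow(o, 2))) (Function('N')(o, J) = Add(Mul(Mul(o, o), J), 7) = Add(Mul(Pow(o, 2), J), 7) = Add(Mul(J, Pow(o, 2)), 7) = Add(7, Mul(J, Pow(o, 2))))
Pow(Function('N')(-82, -301), -1) = Pow(Add(7, Mul(-301, Pow(-82, 2))), -1) = Pow(Add(7, Mul(-301, 6724)), -1) = Pow(Add(7, -2023924), -1) = Pow(-2023917, -1) = Rational(-1, 2023917)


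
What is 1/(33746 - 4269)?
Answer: 1/29477 ≈ 3.3925e-5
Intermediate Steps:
1/(33746 - 4269) = 1/29477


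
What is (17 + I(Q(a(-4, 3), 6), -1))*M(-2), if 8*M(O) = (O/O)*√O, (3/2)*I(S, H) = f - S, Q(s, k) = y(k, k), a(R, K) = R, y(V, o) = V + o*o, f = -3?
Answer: -13*I*√2/8 ≈ -2.2981*I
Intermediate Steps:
y(V, o) = V + o²
Q(s, k) = k + k²
I(S, H) = -2 - 2*S/3 (I(S, H) = 2*(-3 - S)/3 = -2 - 2*S/3)
M(O) = √O/8 (M(O) = ((O/O)*√O)/8 = (1*√O)/8 = √O/8)
(17 + I(Q(a(-4, 3), 6), -1))*M(-2) = (17 + (-2 - 4*(1 + 6)))*(√(-2)/8) = (17 + (-2 - 4*7))*((I*√2)/8) = (17 + (-2 - ⅔*42))*(I*√2/8) = (17 + (-2 - 28))*(I*√2/8) = (17 - 30)*(I*√2/8) = -13*I*√2/8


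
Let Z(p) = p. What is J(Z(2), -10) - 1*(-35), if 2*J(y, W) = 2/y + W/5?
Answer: 69/2 ≈ 34.500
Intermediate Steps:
J(y, W) = 1/y + W/10 (J(y, W) = (2/y + W/5)/2 = 1/y + W/10)
J(Z(2), -10) - 1*(-35) = (1/2 + (⅒)*(-10)) - 1*(-35) = (½ - 1) + 35 = -½ + 35 = 69/2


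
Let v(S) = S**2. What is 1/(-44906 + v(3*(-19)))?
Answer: -1/41657 ≈ -2.4006e-5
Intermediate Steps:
1/(-44906 + v(3*(-19))) = 1/(-44906 + (3*(-19))**2) = 1/(-44906 + (-57)**2) = 1/(-44906 + 3249) = 1/(-41657) = -1/41657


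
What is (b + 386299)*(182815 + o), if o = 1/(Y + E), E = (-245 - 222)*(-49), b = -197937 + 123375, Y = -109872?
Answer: 4957520477477058/86989 ≈ 5.6990e+10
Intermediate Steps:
b = -74562
E = 22883 (E = -467*(-49) = 22883)
o = -1/86989 (o = 1/(-109872 + 22883) = 1/(-86989) = -1/86989 ≈ -1.1496e-5)
(b + 386299)*(182815 + o) = (-74562 + 386299)*(182815 - 1/86989) = 311737*(15902894034/86989) = 4957520477477058/86989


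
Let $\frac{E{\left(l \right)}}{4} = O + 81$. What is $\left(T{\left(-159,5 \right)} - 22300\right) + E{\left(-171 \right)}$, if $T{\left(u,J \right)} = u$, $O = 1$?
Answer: $-22131$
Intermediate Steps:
$E{\left(l \right)} = 328$ ($E{\left(l \right)} = 4 \left(1 + 81\right) = 4 \cdot 82 = 328$)
$\left(T{\left(-159,5 \right)} - 22300\right) + E{\left(-171 \right)} = \left(-159 - 22300\right) + 328 = -22459 + 328 = -22131$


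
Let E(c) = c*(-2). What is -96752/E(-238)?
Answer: -24188/119 ≈ -203.26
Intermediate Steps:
E(c) = -2*c
-96752/E(-238) = -96752/((-2*(-238))) = -96752/476 = -96752*1/476 = -24188/119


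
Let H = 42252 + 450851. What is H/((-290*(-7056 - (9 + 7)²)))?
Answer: 1079/4640 ≈ 0.23254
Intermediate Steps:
H = 493103
H/((-290*(-7056 - (9 + 7)²))) = 493103/((-290*(-7056 - (9 + 7)²))) = 493103/((-290*(-7056 - 1*16²))) = 493103/((-290*(-7056 - 1*256))) = 493103/((-290*(-7056 - 256))) = 493103/((-290*(-7312))) = 493103/2120480 = 493103*(1/2120480) = 1079/4640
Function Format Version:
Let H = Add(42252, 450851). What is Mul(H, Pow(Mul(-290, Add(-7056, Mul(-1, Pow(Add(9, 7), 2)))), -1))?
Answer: Rational(1079, 4640) ≈ 0.23254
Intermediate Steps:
H = 493103
Mul(H, Pow(Mul(-290, Add(-7056, Mul(-1, Pow(Add(9, 7), 2)))), -1)) = Mul(493103, Pow(Mul(-290, Add(-7056, Mul(-1, Pow(Add(9, 7), 2)))), -1)) = Mul(493103, Pow(Mul(-290, Add(-7056, Mul(-1, Pow(16, 2)))), -1)) = Mul(493103, Pow(Mul(-290, Add(-7056, Mul(-1, 256))), -1)) = Mul(493103, Pow(Mul(-290, Add(-7056, -256)), -1)) = Mul(493103, Pow(Mul(-290, -7312), -1)) = Mul(493103, Pow(2120480, -1)) = Mul(493103, Rational(1, 2120480)) = Rational(1079, 4640)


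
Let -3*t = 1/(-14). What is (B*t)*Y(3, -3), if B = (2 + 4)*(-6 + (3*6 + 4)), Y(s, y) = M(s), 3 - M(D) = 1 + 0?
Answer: 32/7 ≈ 4.5714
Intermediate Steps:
M(D) = 2 (M(D) = 3 - (1 + 0) = 3 - 1*1 = 3 - 1 = 2)
Y(s, y) = 2
B = 96 (B = 6*(-6 + (18 + 4)) = 6*(-6 + 22) = 6*16 = 96)
t = 1/42 (t = -⅓/(-14) = -⅓*(-1/14) = 1/42 ≈ 0.023810)
(B*t)*Y(3, -3) = (96*(1/42))*2 = (16/7)*2 = 32/7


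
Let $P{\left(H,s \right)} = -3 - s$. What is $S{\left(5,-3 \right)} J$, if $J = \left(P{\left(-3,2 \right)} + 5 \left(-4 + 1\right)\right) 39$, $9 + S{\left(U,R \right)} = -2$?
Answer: $8580$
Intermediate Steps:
$S{\left(U,R \right)} = -11$ ($S{\left(U,R \right)} = -9 - 2 = -11$)
$J = -780$ ($J = \left(\left(-3 - 2\right) + 5 \left(-4 + 1\right)\right) 39 = \left(\left(-3 - 2\right) + 5 \left(-3\right)\right) 39 = \left(-5 - 15\right) 39 = \left(-20\right) 39 = -780$)
$S{\left(5,-3 \right)} J = \left(-11\right) \left(-780\right) = 8580$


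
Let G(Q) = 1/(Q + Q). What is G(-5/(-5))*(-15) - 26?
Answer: -67/2 ≈ -33.500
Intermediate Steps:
G(Q) = 1/(2*Q)
G(-5/(-5))*(-15) - 26 = (1/(2*((-5/(-5)))))*(-15) - 26 = (1/(2*((-5*(-1/5)))))*(-15) - 26 = ((1/2)/1)*(-15) - 26 = ((1/2)*1)*(-15) - 26 = (1/2)*(-15) - 26 = -15/2 - 26 = -67/2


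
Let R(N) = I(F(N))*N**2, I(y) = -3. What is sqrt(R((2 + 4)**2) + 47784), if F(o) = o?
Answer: 2*sqrt(10974) ≈ 209.51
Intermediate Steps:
R(N) = -3*N**2
sqrt(R((2 + 4)**2) + 47784) = sqrt(-3*(2 + 4)**4 + 47784) = sqrt(-3*(6**2)**2 + 47784) = sqrt(-3*36**2 + 47784) = sqrt(-3*1296 + 47784) = sqrt(-3888 + 47784) = sqrt(43896) = 2*sqrt(10974)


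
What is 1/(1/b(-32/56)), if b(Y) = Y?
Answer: -4/7 ≈ -0.57143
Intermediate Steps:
1/(1/b(-32/56)) = 1/(1/(-32/56)) = 1/(1/(-32*1/56)) = 1/(1/(-4/7)) = 1/(-7/4) = -4/7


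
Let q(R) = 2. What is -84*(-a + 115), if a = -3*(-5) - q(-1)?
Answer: -8568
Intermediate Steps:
a = 13 (a = -3*(-5) - 1*2 = 15 - 2 = 13)
-84*(-a + 115) = -84*(-1*13 + 115) = -84*(-13 + 115) = -84*102 = -8568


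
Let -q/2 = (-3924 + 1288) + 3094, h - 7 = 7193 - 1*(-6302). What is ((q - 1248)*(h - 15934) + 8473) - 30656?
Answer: 5240665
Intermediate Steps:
h = 13502 (h = 7 + (7193 - 1*(-6302)) = 7 + (7193 + 6302) = 7 + 13495 = 13502)
q = -916 (q = -2*((-3924 + 1288) + 3094) = -2*(-2636 + 3094) = -2*458 = -916)
((q - 1248)*(h - 15934) + 8473) - 30656 = ((-916 - 1248)*(13502 - 15934) + 8473) - 30656 = (-2164*(-2432) + 8473) - 30656 = (5262848 + 8473) - 30656 = 5271321 - 30656 = 5240665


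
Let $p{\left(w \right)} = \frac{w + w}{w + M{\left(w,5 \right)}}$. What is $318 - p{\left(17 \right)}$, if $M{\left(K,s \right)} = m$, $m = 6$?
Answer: $\frac{7280}{23} \approx 316.52$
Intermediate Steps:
$M{\left(K,s \right)} = 6$
$p{\left(w \right)} = \frac{2 w}{6 + w}$ ($p{\left(w \right)} = \frac{w + w}{w + 6} = \frac{2 w}{6 + w}$)
$318 - p{\left(17 \right)} = 318 - 2 \cdot 17 \frac{1}{6 + 17} = 318 - 2 \cdot 17 \cdot \frac{1}{23} = 318 - \frac{34}{23} = \frac{7280}{23}$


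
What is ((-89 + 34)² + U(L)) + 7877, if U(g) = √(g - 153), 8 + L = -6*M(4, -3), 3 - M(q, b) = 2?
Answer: 10902 + I*√167 ≈ 10902.0 + 12.923*I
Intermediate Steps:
M(q, b) = 1 (M(q, b) = 3 - 1*2 = 3 - 2 = 1)
L = -14 (L = -8 - 6*1 = -8 - 6 = -14)
U(g) = √(-153 + g)
((-89 + 34)² + U(L)) + 7877 = ((-89 + 34)² + √(-153 - 14)) + 7877 = ((-55)² + √(-167)) + 7877 = (3025 + I*√167) + 7877 = 10902 + I*√167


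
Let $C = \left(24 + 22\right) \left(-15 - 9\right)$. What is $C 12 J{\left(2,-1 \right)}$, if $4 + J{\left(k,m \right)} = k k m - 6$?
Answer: $185472$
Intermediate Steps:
$C = -1104$ ($C = 46 \left(-24\right) = -1104$)
$J{\left(k,m \right)} = -10 + m k^{2}$ ($J{\left(k,m \right)} = -4 + \left(k k m - 6\right) = -4 + \left(k^{2} m - 6\right) = -4 + \left(m k^{2} - 6\right) = -4 + \left(-6 + m k^{2}\right) = -10 + m k^{2}$)
$C 12 J{\left(2,-1 \right)} = \left(-1104\right) 12 \left(-10 - 2^{2}\right) = - 13248 \left(-10 - 4\right) = \left(-13248\right) \left(-14\right) = 185472$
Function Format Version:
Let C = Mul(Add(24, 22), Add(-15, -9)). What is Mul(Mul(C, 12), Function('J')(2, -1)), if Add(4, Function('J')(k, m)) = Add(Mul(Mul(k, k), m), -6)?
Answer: 185472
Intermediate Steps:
C = -1104 (C = Mul(46, -24) = -1104)
Function('J')(k, m) = Add(-10, Mul(m, Pow(k, 2))) (Function('J')(k, m) = Add(-4, Add(Mul(Mul(k, k), m), -6)) = Add(-4, Add(Mul(Pow(k, 2), m), -6)) = Add(-4, Add(Mul(m, Pow(k, 2)), -6)) = Add(-4, Add(-6, Mul(m, Pow(k, 2)))) = Add(-10, Mul(m, Pow(k, 2))))
Mul(Mul(C, 12), Function('J')(2, -1)) = Mul(Mul(-1104, 12), Add(-10, Mul(-1, Pow(2, 2)))) = Mul(-13248, Add(-10, Mul(-1, 4))) = Mul(-13248, Add(-10, -4)) = Mul(-13248, -14) = 185472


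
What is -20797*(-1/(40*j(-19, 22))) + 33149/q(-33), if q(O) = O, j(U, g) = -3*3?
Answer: -4206647/3960 ≈ -1062.3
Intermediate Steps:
j(U, g) = -9
-20797*(-1/(40*j(-19, 22))) + 33149/q(-33) = -20797/((-40*(-9))) + 33149/(-33) = -20797/360 + 33149*(-1/33) = -20797*1/360 - 33149/33 = -20797/360 - 33149/33 = -4206647/3960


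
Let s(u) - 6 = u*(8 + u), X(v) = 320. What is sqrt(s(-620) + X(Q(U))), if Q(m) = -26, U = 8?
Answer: sqrt(379766) ≈ 616.25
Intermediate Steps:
s(u) = 6 + u*(8 + u)
sqrt(s(-620) + X(Q(U))) = sqrt((6 + (-620)**2 + 8*(-620)) + 320) = sqrt((6 + 384400 - 4960) + 320) = sqrt(379446 + 320) = sqrt(379766)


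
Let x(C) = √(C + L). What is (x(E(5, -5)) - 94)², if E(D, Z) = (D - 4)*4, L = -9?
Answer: (94 - I*√5)² ≈ 8831.0 - 420.38*I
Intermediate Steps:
E(D, Z) = -16 + 4*D (E(D, Z) = (-4 + D)*4 = -16 + 4*D)
x(C) = √(-9 + C) (x(C) = √(C - 9) = √(-9 + C))
(x(E(5, -5)) - 94)² = (√(-9 + (-16 + 4*5)) - 94)² = (√(-9 + (-16 + 20)) - 94)² = (√(-9 + 4) - 94)² = (√(-5) - 94)² = (I*√5 - 94)² = (-94 + I*√5)²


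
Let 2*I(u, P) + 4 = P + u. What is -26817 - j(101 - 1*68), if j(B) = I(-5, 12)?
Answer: -53637/2 ≈ -26819.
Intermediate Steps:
I(u, P) = -2 + P/2 + u/2 (I(u, P) = -2 + (P + u)/2 = -2 + (P/2 + u/2) = -2 + P/2 + u/2)
j(B) = 3/2 (j(B) = -2 + (1/2)*12 + (1/2)*(-5) = -2 + 6 - 5/2 = 3/2)
-26817 - j(101 - 1*68) = -26817 - 1*3/2 = -26817 - 3/2 = -53637/2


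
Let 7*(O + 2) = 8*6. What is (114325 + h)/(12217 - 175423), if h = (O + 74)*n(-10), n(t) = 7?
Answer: -114877/163206 ≈ -0.70388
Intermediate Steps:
O = 34/7 (O = -2 + (8*6)/7 = -2 + (⅐)*48 = -2 + 48/7 = 34/7 ≈ 4.8571)
h = 552 (h = (34/7 + 74)*7 = (552/7)*7 = 552)
(114325 + h)/(12217 - 175423) = (114325 + 552)/(12217 - 175423) = 114877/(-163206) = 114877*(-1/163206) = -114877/163206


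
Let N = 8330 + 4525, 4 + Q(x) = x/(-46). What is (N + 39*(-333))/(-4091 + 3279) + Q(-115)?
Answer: -543/406 ≈ -1.3374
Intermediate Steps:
Q(x) = -4 - x/46 (Q(x) = -4 + x/(-46) = -4 + x*(-1/46) = -4 - x/46)
N = 12855
(N + 39*(-333))/(-4091 + 3279) + Q(-115) = (12855 + 39*(-333))/(-4091 + 3279) + (-4 - 1/46*(-115)) = (12855 - 12987)/(-812) + (-4 + 5/2) = -132*(-1/812) - 3/2 = 33/203 - 3/2 = -543/406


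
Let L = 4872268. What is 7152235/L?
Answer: 7152235/4872268 ≈ 1.4679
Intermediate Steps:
7152235/L = 7152235/4872268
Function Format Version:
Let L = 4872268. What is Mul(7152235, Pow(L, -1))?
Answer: Rational(7152235, 4872268) ≈ 1.4679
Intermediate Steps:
Mul(7152235, Pow(L, -1)) = Mul(7152235, Pow(4872268, -1)) = Mul(7152235, Rational(1, 4872268)) = Rational(7152235, 4872268)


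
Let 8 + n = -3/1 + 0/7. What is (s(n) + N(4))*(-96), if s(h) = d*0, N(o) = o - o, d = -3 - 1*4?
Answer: 0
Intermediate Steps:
d = -7 (d = -3 - 4 = -7)
N(o) = 0
n = -11 (n = -8 + (-3/1 + 0/7) = -8 + (-3*1 + 0*(⅐)) = -8 + (-3 + 0) = -8 - 3 = -11)
s(h) = 0 (s(h) = -7*0 = 0)
(s(n) + N(4))*(-96) = (0 + 0)*(-96) = 0*(-96) = 0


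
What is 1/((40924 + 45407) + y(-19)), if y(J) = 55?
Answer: 1/86386 ≈ 1.1576e-5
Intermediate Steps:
1/((40924 + 45407) + y(-19)) = 1/((40924 + 45407) + 55) = 1/(86331 + 55) = 1/86386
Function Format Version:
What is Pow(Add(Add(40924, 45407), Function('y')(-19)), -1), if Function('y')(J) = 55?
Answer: Rational(1, 86386) ≈ 1.1576e-5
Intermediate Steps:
Pow(Add(Add(40924, 45407), Function('y')(-19)), -1) = Pow(Add(Add(40924, 45407), 55), -1) = Pow(Add(86331, 55), -1) = Pow(86386, -1) = Rational(1, 86386)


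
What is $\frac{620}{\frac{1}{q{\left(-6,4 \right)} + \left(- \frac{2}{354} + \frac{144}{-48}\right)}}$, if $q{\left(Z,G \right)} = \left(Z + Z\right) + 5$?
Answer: $- \frac{1098020}{177} \approx -6203.5$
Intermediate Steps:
$q{\left(Z,G \right)} = 5 + 2 Z$ ($q{\left(Z,G \right)} = 2 Z + 5 = 5 + 2 Z$)
$\frac{620}{\frac{1}{q{\left(-6,4 \right)} + \left(- \frac{2}{354} + \frac{144}{-48}\right)}} = \frac{620}{\frac{1}{\left(5 + 2 \left(-6\right)\right) + \left(- \frac{2}{354} + \frac{144}{-48}\right)}} = \frac{620}{\frac{1}{\left(5 - 12\right) + \left(\left(-2\right) \frac{1}{354} + 144 \left(- \frac{1}{48}\right)\right)}} = \frac{620}{\frac{1}{-7 - \frac{532}{177}}} = \frac{620}{\frac{1}{- \frac{1771}{177}}} = \frac{620}{- \frac{177}{1771}} = 620 \left(- \frac{1771}{177}\right) = - \frac{1098020}{177}$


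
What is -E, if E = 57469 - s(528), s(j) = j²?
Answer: 221315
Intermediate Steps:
E = -221315 (E = 57469 - 1*528² = 57469 - 1*278784 = 57469 - 278784 = -221315)
-E = -1*(-221315) = 221315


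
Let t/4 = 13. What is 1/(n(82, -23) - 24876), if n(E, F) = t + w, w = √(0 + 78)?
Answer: -12412/308115449 - √78/616230898 ≈ -4.0298e-5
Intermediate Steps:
w = √78 ≈ 8.8318
t = 52 (t = 4*13 = 52)
n(E, F) = 52 + √78
1/(n(82, -23) - 24876) = 1/((52 + √78) - 24876) = 1/(-24824 + √78)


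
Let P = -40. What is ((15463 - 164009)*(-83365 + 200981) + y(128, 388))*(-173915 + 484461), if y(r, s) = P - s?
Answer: -5425669274013144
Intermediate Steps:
y(r, s) = -40 - s
((15463 - 164009)*(-83365 + 200981) + y(128, 388))*(-173915 + 484461) = ((15463 - 164009)*(-83365 + 200981) + (-40 - 1*388))*(-173915 + 484461) = (-148546*117616 + (-40 - 388))*310546 = (-17471386336 - 428)*310546 = -17471386764*310546 = -5425669274013144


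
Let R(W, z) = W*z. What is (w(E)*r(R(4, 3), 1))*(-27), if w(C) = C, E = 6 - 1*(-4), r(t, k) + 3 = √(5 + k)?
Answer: 810 - 270*√6 ≈ 148.64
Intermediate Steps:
r(t, k) = -3 + √(5 + k)
E = 10 (E = 6 + 4 = 10)
(w(E)*r(R(4, 3), 1))*(-27) = (10*(-3 + √(5 + 1)))*(-27) = (10*(-3 + √6))*(-27) = (-30 + 10*√6)*(-27) = 810 - 270*√6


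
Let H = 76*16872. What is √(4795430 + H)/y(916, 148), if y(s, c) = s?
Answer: √6077702/916 ≈ 2.6914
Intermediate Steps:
H = 1282272
√(4795430 + H)/y(916, 148) = √(4795430 + 1282272)/916 = √6077702*(1/916) = √6077702/916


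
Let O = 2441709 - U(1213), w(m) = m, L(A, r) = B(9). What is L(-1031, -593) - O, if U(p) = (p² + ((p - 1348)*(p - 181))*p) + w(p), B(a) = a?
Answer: -169964278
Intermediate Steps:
L(A, r) = 9
U(p) = p + p² + p*(-1348 + p)*(-181 + p) (U(p) = (p² + ((p - 1348)*(p - 181))*p) + p = (p² + ((-1348 + p)*(-181 + p))*p) + p = (p² + p*(-1348 + p)*(-181 + p)) + p = p + p² + p*(-1348 + p)*(-181 + p))
O = 169964287 (O = 2441709 - 1213*(243989 + 1213² - 1528*1213) = 2441709 - 1213*(243989 + 1471369 - 1853464) = 2441709 - 1213*(-138106) = 2441709 - 1*(-167522578) = 2441709 + 167522578 = 169964287)
L(-1031, -593) - O = 9 - 1*169964287 = 9 - 169964287 = -169964278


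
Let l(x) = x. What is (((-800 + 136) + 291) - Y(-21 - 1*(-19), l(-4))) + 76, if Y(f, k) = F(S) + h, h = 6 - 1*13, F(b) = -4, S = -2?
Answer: -286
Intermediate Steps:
h = -7 (h = 6 - 13 = -7)
Y(f, k) = -11 (Y(f, k) = -4 - 7 = -11)
(((-800 + 136) + 291) - Y(-21 - 1*(-19), l(-4))) + 76 = (((-800 + 136) + 291) - 1*(-11)) + 76 = ((-664 + 291) + 11) + 76 = (-373 + 11) + 76 = -362 + 76 = -286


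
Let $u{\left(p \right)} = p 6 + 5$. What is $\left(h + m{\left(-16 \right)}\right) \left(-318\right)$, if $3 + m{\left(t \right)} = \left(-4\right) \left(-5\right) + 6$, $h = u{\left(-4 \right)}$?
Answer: $-1272$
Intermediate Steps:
$u{\left(p \right)} = 5 + 6 p$ ($u{\left(p \right)} = 6 p + 5 = 5 + 6 p$)
$h = -19$ ($h = 5 + 6 \left(-4\right) = 5 - 24 = -19$)
$m{\left(t \right)} = 23$ ($m{\left(t \right)} = -3 + \left(\left(-4\right) \left(-5\right) + 6\right) = -3 + \left(20 + 6\right) = -3 + 26 = 23$)
$\left(h + m{\left(-16 \right)}\right) \left(-318\right) = \left(-19 + 23\right) \left(-318\right) = 4 \left(-318\right) = -1272$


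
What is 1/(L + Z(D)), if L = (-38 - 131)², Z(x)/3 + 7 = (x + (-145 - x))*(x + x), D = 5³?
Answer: -1/80210 ≈ -1.2467e-5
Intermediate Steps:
D = 125
Z(x) = -21 - 870*x (Z(x) = -21 + 3*((x + (-145 - x))*(x + x)) = -21 + 3*(-290*x) = -21 - 870*x)
L = 28561 (L = (-169)² = 28561)
1/(L + Z(D)) = 1/(28561 + (-21 - 870*125)) = 1/(28561 + (-21 - 108750)) = 1/(28561 - 108771) = 1/(-80210) = -1/80210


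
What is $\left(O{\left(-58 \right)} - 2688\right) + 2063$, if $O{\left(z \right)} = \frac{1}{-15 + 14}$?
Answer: $-626$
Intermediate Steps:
$O{\left(z \right)} = -1$ ($O{\left(z \right)} = \frac{1}{-1} = -1$)
$\left(O{\left(-58 \right)} - 2688\right) + 2063 = \left(-1 - 2688\right) + 2063 = -2689 + 2063 = -626$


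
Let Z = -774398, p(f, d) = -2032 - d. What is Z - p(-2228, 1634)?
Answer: -770732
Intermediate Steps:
Z - p(-2228, 1634) = -774398 - (-2032 - 1*1634) = -774398 - (-2032 - 1634) = -774398 - 1*(-3666) = -774398 + 3666 = -770732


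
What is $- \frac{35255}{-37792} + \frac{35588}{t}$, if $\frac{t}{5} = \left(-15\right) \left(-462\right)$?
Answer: $\frac{183323389}{93535200} \approx 1.9599$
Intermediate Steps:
$t = 34650$ ($t = 5 \left(\left(-15\right) \left(-462\right)\right) = 5 \cdot 6930 = 34650$)
$- \frac{35255}{-37792} + \frac{35588}{t} = - \frac{35255}{-37792} + \frac{35588}{34650} = \left(-35255\right) \left(- \frac{1}{37792}\right) + 35588 \cdot \frac{1}{34650} = \frac{35255}{37792} + \frac{2542}{2475} = \frac{183323389}{93535200}$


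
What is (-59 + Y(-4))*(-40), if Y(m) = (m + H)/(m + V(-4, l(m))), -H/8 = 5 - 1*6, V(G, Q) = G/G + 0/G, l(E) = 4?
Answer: 7240/3 ≈ 2413.3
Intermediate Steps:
V(G, Q) = 1 (V(G, Q) = 1 + 0 = 1)
H = 8 (H = -8*(5 - 1*6) = -8*(5 - 6) = -8*(-1) = 8)
Y(m) = (8 + m)/(1 + m) (Y(m) = (m + 8)/(m + 1) = (8 + m)/(1 + m))
(-59 + Y(-4))*(-40) = (-59 + (8 - 4)/(1 - 4))*(-40) = (-59 + 4/(-3))*(-40) = (-59 - ⅓*4)*(-40) = (-59 - 4/3)*(-40) = -181/3*(-40) = 7240/3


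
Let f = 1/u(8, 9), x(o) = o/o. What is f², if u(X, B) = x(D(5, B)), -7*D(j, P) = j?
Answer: 1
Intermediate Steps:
D(j, P) = -j/7
x(o) = 1
u(X, B) = 1
f = 1 (f = 1/1 = 1)
f² = 1² = 1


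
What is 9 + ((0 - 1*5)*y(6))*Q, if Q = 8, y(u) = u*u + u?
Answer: -1671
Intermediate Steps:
y(u) = u + u² (y(u) = u² + u = u + u²)
9 + ((0 - 1*5)*y(6))*Q = 9 + ((0 - 1*5)*(6*(1 + 6)))*8 = 9 + ((0 - 5)*(6*7))*8 = 9 - 5*42*8 = 9 - 210*8 = 9 - 1680 = -1671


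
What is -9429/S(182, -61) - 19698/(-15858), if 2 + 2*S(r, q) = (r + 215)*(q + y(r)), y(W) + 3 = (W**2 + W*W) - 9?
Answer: 86199404165/69435503139 ≈ 1.2414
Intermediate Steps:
y(W) = -12 + 2*W**2 (y(W) = -3 + ((W**2 + W*W) - 9) = -3 + ((W**2 + W**2) - 9) = -3 + (2*W**2 - 9) = -3 + (-9 + 2*W**2) = -12 + 2*W**2)
S(r, q) = -1 + (215 + r)*(-12 + q + 2*r**2)/2 (S(r, q) = -1 + ((r + 215)*(q + (-12 + 2*r**2)))/2 = -1 + ((215 + r)*(-12 + q + 2*r**2))/2 = -1 + (215 + r)*(-12 + q + 2*r**2)/2)
-9429/S(182, -61) - 19698/(-15858) = -9429/(-1291 + 215*182**2 + (215/2)*(-61) + 182*(-6 + 182**2) + (1/2)*(-61)*182) - 19698/(-15858) = -9429/(-1291 + 215*33124 - 13115/2 + 182*(-6 + 33124) - 5551) - 19698*(-1/15858) = -9429/(-1291 + 7121660 - 13115/2 + 182*33118 - 5551) + 3283/2643 = -9429/(-1291 + 7121660 - 13115/2 + 6027476 - 5551) + 3283/2643 = -9429/26271473/2 + 3283/2643 = -9429*2/26271473 + 3283/2643 = -18858/26271473 + 3283/2643 = 86199404165/69435503139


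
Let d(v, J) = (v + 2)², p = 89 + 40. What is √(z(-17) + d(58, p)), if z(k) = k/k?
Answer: √3601 ≈ 60.008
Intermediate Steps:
p = 129
z(k) = 1
d(v, J) = (2 + v)²
√(z(-17) + d(58, p)) = √(1 + (2 + 58)²) = √(1 + 60²) = √(1 + 3600) = √3601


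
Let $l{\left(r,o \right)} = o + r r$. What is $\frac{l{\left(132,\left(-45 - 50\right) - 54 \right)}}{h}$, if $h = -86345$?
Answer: $- \frac{3455}{17269} \approx -0.20007$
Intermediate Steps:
$l{\left(r,o \right)} = o + r^{2}$
$\frac{l{\left(132,\left(-45 - 50\right) - 54 \right)}}{h} = \frac{\left(\left(-45 - 50\right) - 54\right) + 132^{2}}{-86345} = \left(\left(-95 - 54\right) + 17424\right) \left(- \frac{1}{86345}\right) = \left(-149 + 17424\right) \left(- \frac{1}{86345}\right) = 17275 \left(- \frac{1}{86345}\right) = - \frac{3455}{17269}$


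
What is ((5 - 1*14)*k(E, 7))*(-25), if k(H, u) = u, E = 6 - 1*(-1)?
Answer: 1575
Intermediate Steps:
E = 7 (E = 6 + 1 = 7)
((5 - 1*14)*k(E, 7))*(-25) = ((5 - 1*14)*7)*(-25) = ((5 - 14)*7)*(-25) = -9*7*(-25) = -63*(-25) = 1575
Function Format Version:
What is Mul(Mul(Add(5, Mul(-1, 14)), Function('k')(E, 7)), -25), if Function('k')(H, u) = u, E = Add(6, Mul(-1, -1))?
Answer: 1575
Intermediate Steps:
E = 7 (E = Add(6, 1) = 7)
Mul(Mul(Add(5, Mul(-1, 14)), Function('k')(E, 7)), -25) = Mul(Mul(Add(5, Mul(-1, 14)), 7), -25) = Mul(Mul(Add(5, -14), 7), -25) = Mul(Mul(-9, 7), -25) = Mul(-63, -25) = 1575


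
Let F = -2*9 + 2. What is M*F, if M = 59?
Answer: -944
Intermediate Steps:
F = -16 (F = -18 + 2 = -16)
M*F = 59*(-16) = -944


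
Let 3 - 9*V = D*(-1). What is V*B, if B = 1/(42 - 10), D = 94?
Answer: 97/288 ≈ 0.33681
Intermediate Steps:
B = 1/32 ≈ 0.031250
V = 97/9 (V = 1/3 - 94*(-1)/9 = 1/3 - 1/9*(-94) = 1/3 + 94/9 = 97/9 ≈ 10.778)
V*B = (97/9)*(1/32) = 97/288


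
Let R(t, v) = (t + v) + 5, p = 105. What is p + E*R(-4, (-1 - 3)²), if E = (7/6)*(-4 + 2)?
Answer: 196/3 ≈ 65.333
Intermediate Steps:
R(t, v) = 5 + t + v
E = -7/3 (E = (7*(⅙))*(-2) = (7/6)*(-2) = -7/3 ≈ -2.3333)
p + E*R(-4, (-1 - 3)²) = 105 - 7*(5 - 4 + (-1 - 3)²)/3 = 105 - 7*(5 - 4 + (-4)²)/3 = 105 - 7*(5 - 4 + 16)/3 = 105 - 7/3*17 = 105 - 119/3 = 196/3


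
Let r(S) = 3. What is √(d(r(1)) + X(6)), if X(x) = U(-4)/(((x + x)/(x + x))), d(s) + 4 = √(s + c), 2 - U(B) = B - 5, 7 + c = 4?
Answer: √7 ≈ 2.6458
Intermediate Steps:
c = -3 (c = -7 + 4 = -3)
U(B) = 7 - B (U(B) = 2 - (B - 5) = 2 - (-5 + B) = 2 + (5 - B) = 7 - B)
d(s) = -4 + √(-3 + s) (d(s) = -4 + √(s - 3) = -4 + √(-3 + s))
X(x) = 11 (X(x) = (7 - 1*(-4))/(((x + x)/(x + x))) = (7 + 4)/(((2*x)/((2*x)))) = 11/(((2*x)*(1/(2*x)))) = 11/1 = 11*1 = 11)
√(d(r(1)) + X(6)) = √((-4 + √(-3 + 3)) + 11) = √((-4 + √0) + 11) = √((-4 + 0) + 11) = √(-4 + 11) = √7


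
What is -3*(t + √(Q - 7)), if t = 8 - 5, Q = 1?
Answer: -9 - 3*I*√6 ≈ -9.0 - 7.3485*I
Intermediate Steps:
t = 3
-3*(t + √(Q - 7)) = -3*(3 + √(1 - 7)) = -3*(3 + √(-6)) = -3*(3 + I*√6) = -9 - 3*I*√6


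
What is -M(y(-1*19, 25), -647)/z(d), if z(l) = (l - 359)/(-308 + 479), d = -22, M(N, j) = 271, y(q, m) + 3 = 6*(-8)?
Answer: 15447/127 ≈ 121.63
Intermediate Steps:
y(q, m) = -51 (y(q, m) = -3 + 6*(-8) = -3 - 48 = -51)
z(l) = -359/171 + l/171 (z(l) = (-359 + l)/171 = (-359 + l)*(1/171) = -359/171 + l/171)
-M(y(-1*19, 25), -647)/z(d) = -271/(-359/171 + (1/171)*(-22)) = -271/(-359/171 - 22/171) = -271/(-127/57) = -271*(-57)/127 = -1*(-15447/127) = 15447/127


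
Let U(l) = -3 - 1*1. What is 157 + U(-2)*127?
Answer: -351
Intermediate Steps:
U(l) = -4 (U(l) = -3 - 1 = -4)
157 + U(-2)*127 = 157 - 4*127 = 157 - 508 = -351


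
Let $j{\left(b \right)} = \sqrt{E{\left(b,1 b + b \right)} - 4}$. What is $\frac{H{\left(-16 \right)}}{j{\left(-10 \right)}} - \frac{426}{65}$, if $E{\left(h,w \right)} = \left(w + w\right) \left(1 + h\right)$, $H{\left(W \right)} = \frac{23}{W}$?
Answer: $- \frac{426}{65} - \frac{23 \sqrt{89}}{2848} \approx -6.63$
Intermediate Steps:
$E{\left(h,w \right)} = 2 w \left(1 + h\right)$
$j{\left(b \right)} = \sqrt{-4 + 4 b \left(1 + b\right)}$ ($j{\left(b \right)} = \sqrt{2 \left(1 b + b\right) \left(1 + b\right) - 4} = \sqrt{2 \left(b + b\right) \left(1 + b\right) - 4} = \sqrt{2 \cdot 2 b \left(1 + b\right) - 4} = \sqrt{4 b \left(1 + b\right) - 4} = \sqrt{-4 + 4 b \left(1 + b\right)}$)
$\frac{H{\left(-16 \right)}}{j{\left(-10 \right)}} - \frac{426}{65} = \frac{23 \frac{1}{-16}}{2 \sqrt{-1 - 10 \left(1 - 10\right)}} - \frac{426}{65} = \frac{23 \left(- \frac{1}{16}\right)}{2 \sqrt{-1 - -90}} - \frac{426}{65} = - \frac{23}{16 \cdot 2 \sqrt{-1 + 90}} - \frac{426}{65} = - \frac{23}{16 \cdot 2 \sqrt{89}} - \frac{426}{65} = - \frac{23 \frac{\sqrt{89}}{178}}{16} - \frac{426}{65} = - \frac{23 \sqrt{89}}{2848} - \frac{426}{65} = - \frac{426}{65} - \frac{23 \sqrt{89}}{2848}$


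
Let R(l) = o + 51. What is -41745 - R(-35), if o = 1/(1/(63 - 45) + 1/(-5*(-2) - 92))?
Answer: -669105/16 ≈ -41819.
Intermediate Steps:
o = 369/16 (o = 1/(1/18 + 1/(10 - 92)) = 1/(1/18 + 1/(-82)) = 1/(1/18 - 1/82) = 1/(16/369) = 369/16 ≈ 23.063)
R(l) = 1185/16 (R(l) = 369/16 + 51 = 1185/16)
-41745 - R(-35) = -41745 - 1*1185/16 = -41745 - 1185/16 = -669105/16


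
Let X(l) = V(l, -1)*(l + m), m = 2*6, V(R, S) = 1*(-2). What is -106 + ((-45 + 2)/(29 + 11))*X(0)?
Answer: -401/5 ≈ -80.200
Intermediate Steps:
V(R, S) = -2
m = 12
X(l) = -24 - 2*l (X(l) = -2*(l + 12) = -2*(12 + l) = -24 - 2*l)
-106 + ((-45 + 2)/(29 + 11))*X(0) = -106 + ((-45 + 2)/(29 + 11))*(-24 - 2*0) = -106 + (-43/40)*(-24 + 0) = -106 - 43*1/40*(-24) = -106 - 43/40*(-24) = -106 + 129/5 = -401/5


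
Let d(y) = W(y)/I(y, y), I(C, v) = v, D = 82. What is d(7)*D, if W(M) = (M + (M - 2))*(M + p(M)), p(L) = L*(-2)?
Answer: -984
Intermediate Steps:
p(L) = -2*L
W(M) = -M*(-2 + 2*M) (W(M) = (M + (M - 2))*(M - 2*M) = (M + (-2 + M))*(-M) = (-2 + 2*M)*(-M) = -M*(-2 + 2*M))
d(y) = 2 - 2*y (d(y) = (2*y*(1 - y))/y = 2 - 2*y)
d(7)*D = (2 - 2*7)*82 = (2 - 14)*82 = -12*82 = -984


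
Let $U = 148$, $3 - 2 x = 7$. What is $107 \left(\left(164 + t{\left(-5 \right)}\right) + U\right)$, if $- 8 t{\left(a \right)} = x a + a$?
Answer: $\frac{266537}{8} \approx 33317.0$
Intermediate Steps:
$x = -2$ ($x = \frac{3}{2} - \frac{7}{2} = -2$)
$t{\left(a \right)} = \frac{a}{8}$ ($t{\left(a \right)} = - \frac{- 2 a + a}{8} = - \frac{\left(-1\right) a}{8} = \frac{a}{8}$)
$107 \left(\left(164 + t{\left(-5 \right)}\right) + U\right) = 107 \left(\left(164 + \frac{1}{8} \left(-5\right)\right) + 148\right) = 107 \left(\left(164 - \frac{5}{8}\right) + 148\right) = 107 \left(\frac{1307}{8} + 148\right) = 107 \cdot \frac{2491}{8} = \frac{266537}{8}$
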